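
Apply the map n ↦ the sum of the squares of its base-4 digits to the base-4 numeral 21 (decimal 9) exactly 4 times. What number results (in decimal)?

1

9 = (2,1)_4 → 2² + 1² = 5
5 = (1,1)_4 → 1² + 1² = 2
2 = (2)_4 → 2² = 4
4 = (1,0)_4 → 1² + 0² = 1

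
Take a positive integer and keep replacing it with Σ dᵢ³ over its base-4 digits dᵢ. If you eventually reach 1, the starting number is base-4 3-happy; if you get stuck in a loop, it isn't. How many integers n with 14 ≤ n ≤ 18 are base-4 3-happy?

14: 14 → 35 → 35  — not base-4 3-happy
15: 15 → 54 → 36 → 9 → 9  — not base-4 3-happy
16: 16 → 1  — base-4 3-happy
17: 17 → 2 → 8 → 8  — not base-4 3-happy
18: 18 → 9 → 9  — not base-4 3-happy
base-4 3-happy: 16

1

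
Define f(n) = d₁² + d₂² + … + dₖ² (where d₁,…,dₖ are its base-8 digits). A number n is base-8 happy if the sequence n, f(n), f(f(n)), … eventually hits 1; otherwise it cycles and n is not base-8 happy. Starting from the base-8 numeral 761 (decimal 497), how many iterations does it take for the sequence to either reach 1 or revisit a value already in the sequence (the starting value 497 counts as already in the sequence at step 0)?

497 = (7,6,1)_8 → 7² + 6² + 1² = 86
86 = (1,2,6)_8 → 1² + 2² + 6² = 41
41 = (5,1)_8 → 5² + 1² = 26
26 = (3,2)_8 → 3² + 2² = 13
13 = (1,5)_8 → 1² + 5² = 26  — 26 repeats.
That took 5 steps.

5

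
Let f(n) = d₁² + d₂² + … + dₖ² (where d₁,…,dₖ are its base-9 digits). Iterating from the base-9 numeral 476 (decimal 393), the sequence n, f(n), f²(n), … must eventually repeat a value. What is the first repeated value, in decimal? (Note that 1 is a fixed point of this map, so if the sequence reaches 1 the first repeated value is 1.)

1

393 = (4,7,6)_9 → 4² + 7² + 6² = 16 + 49 + 36 = 101
101 = (1,2,2)_9 → 1² + 2² + 2² = 1 + 4 + 4 = 9
9 = (1,0)_9 → 1² + 0² = 1 + 0 = 1  — reached the fixed point 1.
1 → 1, so 1 is the first repeated value.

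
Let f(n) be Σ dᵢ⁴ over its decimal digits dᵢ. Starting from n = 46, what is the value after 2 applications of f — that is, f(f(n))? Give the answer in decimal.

46 → 4⁴ + 6⁴ = 1552
1552 → 1⁴ + 5⁴ + 5⁴ + 2⁴ = 1267

1267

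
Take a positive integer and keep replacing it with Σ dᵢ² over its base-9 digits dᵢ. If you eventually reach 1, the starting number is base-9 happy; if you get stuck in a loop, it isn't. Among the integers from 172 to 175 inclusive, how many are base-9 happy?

172: 172 → 6 → 36 → 16 → 50 → 50  (repeats 50)
173: 173 → 9 → 1  (reaches 1)
174: 174 → 14 → 26 → 68 → 74 → 68  (repeats 68)
175: 175 → 21 → 13 → 17 → 65 → 53 → 89 → 65  (repeats 65)
base-9 happy: 173

1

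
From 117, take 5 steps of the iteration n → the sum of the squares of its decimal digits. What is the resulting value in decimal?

117 → 51
51 → 26
26 → 40
40 → 16
16 → 37

37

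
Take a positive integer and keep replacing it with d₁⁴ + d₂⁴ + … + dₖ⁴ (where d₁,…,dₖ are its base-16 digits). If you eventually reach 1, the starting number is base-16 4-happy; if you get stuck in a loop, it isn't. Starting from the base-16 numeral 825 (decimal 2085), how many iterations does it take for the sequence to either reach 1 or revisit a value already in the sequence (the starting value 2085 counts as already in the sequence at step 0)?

7

2085 = (8,2,5)_16 → 8⁴ + 2⁴ + 5⁴ = 4096 + 16 + 625 = 4737
4737 = (1,2,8,1)_16 → 1⁴ + 2⁴ + 8⁴ + 1⁴ = 1 + 16 + 4096 + 1 = 4114
4114 = (1,0,1,2)_16 → 1⁴ + 0⁴ + 1⁴ + 2⁴ = 1 + 0 + 1 + 16 = 18
18 = (1,2)_16 → 1⁴ + 2⁴ = 1 + 16 = 17
17 = (1,1)_16 → 1⁴ + 1⁴ = 1 + 1 = 2
2 = (2)_16 → 2⁴ = 16
16 = (1,0)_16 → 1⁴ + 0⁴ = 1 + 0 = 1  — reached 1.
That took 7 steps.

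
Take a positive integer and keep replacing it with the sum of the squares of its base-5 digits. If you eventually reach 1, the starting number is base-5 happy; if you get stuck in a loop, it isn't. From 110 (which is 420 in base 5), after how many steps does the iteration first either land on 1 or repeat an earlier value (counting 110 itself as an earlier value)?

5

110 = (4,2,0)_5 → 20
20 = (4,0)_5 → 16
16 = (3,1)_5 → 10
10 = (2,0)_5 → 4
4 = (4)_5 → 16  — 16 repeats.
That took 5 steps.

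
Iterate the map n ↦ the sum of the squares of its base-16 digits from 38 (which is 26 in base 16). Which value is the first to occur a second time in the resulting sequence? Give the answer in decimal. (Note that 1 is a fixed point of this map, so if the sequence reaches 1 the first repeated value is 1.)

38 = (2,6)_16 → 2² + 6² = 4 + 36 = 40
40 = (2,8)_16 → 2² + 8² = 4 + 64 = 68
68 = (4,4)_16 → 4² + 4² = 16 + 16 = 32
32 = (2,0)_16 → 2² + 0² = 4 + 0 = 4
4 = (4)_16 → 4² = 16
16 = (1,0)_16 → 1² + 0² = 1 + 0 = 1  — reached the fixed point 1.
1 → 1, so 1 is the first repeated value.

1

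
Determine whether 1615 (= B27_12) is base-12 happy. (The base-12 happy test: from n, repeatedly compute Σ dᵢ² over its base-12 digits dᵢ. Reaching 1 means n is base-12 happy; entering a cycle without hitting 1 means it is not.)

1615 = (11,2,7)_12 → 11² + 2² + 7² = 174
174 = (1,2,6)_12 → 1² + 2² + 6² = 41
41 = (3,5)_12 → 3² + 5² = 34
34 = (2,10)_12 → 2² + 10² = 104
104 = (8,8)_12 → 8² + 8² = 128
128 = (10,8)_12 → 10² + 8² = 164
164 = (1,1,8)_12 → 1² + 1² + 8² = 66
66 = (5,6)_12 → 5² + 6² = 61
61 = (5,1)_12 → 5² + 1² = 26
26 = (2,2)_12 → 2² + 2² = 8
8 = (8)_12 → 8² = 64
64 = (5,4)_12 → 5² + 4² = 41  — 41 already seen; the sequence cycles without reaching 1.

not base-12 happy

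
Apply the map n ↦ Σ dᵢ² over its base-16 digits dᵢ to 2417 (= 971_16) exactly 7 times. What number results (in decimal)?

2417 = (9,7,1)_16 → 9² + 7² + 1² = 81 + 49 + 1 = 131
131 = (8,3)_16 → 8² + 3² = 64 + 9 = 73
73 = (4,9)_16 → 4² + 9² = 16 + 81 = 97
97 = (6,1)_16 → 6² + 1² = 36 + 1 = 37
37 = (2,5)_16 → 2² + 5² = 4 + 25 = 29
29 = (1,13)_16 → 1² + 13² = 1 + 169 = 170
170 = (10,10)_16 → 10² + 10² = 100 + 100 = 200

200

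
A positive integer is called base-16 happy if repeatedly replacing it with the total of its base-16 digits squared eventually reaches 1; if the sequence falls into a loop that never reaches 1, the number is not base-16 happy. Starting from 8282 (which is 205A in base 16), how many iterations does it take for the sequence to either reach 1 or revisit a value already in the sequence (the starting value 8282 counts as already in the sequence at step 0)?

7

8282 = (2,0,5,10)_16 → 2² + 0² + 5² + 10² = 4 + 0 + 25 + 100 = 129
129 = (8,1)_16 → 8² + 1² = 64 + 1 = 65
65 = (4,1)_16 → 4² + 1² = 16 + 1 = 17
17 = (1,1)_16 → 1² + 1² = 1 + 1 = 2
2 = (2)_16 → 2² = 4
4 = (4)_16 → 4² = 16
16 = (1,0)_16 → 1² + 0² = 1 + 0 = 1  — reached 1.
That took 7 steps.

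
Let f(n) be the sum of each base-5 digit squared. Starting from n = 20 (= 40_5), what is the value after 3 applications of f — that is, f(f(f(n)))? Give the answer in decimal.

20 = (4,0)_5 → 4² + 0² = 16 + 0 = 16
16 = (3,1)_5 → 3² + 1² = 9 + 1 = 10
10 = (2,0)_5 → 2² + 0² = 4 + 0 = 4

4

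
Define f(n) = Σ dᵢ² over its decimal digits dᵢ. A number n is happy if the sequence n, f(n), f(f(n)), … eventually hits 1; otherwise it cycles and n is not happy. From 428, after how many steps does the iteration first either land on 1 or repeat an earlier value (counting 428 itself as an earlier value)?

15

428 → 4² + 2² + 8² = 16 + 4 + 64 = 84
84 → 8² + 4² = 64 + 16 = 80
80 → 8² + 0² = 64 + 0 = 64
64 → 6² + 4² = 36 + 16 = 52
52 → 5² + 2² = 25 + 4 = 29
29 → 2² + 9² = 4 + 81 = 85
85 → 8² + 5² = 64 + 25 = 89
89 → 8² + 9² = 64 + 81 = 145
145 → 1² + 4² + 5² = 1 + 16 + 25 = 42
42 → 4² + 2² = 16 + 4 = 20
20 → 2² + 0² = 4 + 0 = 4
4 → 4² = 16
16 → 1² + 6² = 1 + 36 = 37
37 → 3² + 7² = 9 + 49 = 58
58 → 5² + 8² = 25 + 64 = 89  — 89 repeats.
That took 15 steps.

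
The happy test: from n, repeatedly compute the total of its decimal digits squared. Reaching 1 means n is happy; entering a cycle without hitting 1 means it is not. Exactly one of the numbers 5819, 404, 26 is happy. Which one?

404

5819: 5819 → 171 → 51 → 26 → 40 → 16 → 37 → 58 → 89 → 145 → 42 → 20 → 4 → 16  — repeats 16 (not happy)
404: 404 → 32 → 13 → 10 → 1  — reaches 1 (happy)
26: 26 → 40 → 16 → 37 → 58 → 89 → 145 → 42 → 20 → 4 → 16  — repeats 16 (not happy)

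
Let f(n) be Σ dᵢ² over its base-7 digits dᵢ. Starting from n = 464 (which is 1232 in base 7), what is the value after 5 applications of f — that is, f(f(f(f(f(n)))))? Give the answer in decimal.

2

464 = (1,2,3,2)_7 → 1² + 2² + 3² + 2² = 1 + 4 + 9 + 4 = 18
18 = (2,4)_7 → 2² + 4² = 4 + 16 = 20
20 = (2,6)_7 → 2² + 6² = 4 + 36 = 40
40 = (5,5)_7 → 5² + 5² = 25 + 25 = 50
50 = (1,0,1)_7 → 1² + 0² + 1² = 1 + 0 + 1 = 2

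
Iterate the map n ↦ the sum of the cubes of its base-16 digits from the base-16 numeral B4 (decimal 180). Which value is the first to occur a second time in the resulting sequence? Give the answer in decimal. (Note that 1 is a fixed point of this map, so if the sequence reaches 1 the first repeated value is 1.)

72

180 = (11,4)_16 → 11³ + 4³ = 1395
1395 = (5,7,3)_16 → 5³ + 7³ + 3³ = 495
495 = (1,14,15)_16 → 1³ + 14³ + 15³ = 6120
6120 = (1,7,14,8)_16 → 1³ + 7³ + 14³ + 8³ = 3600
3600 = (14,1,0)_16 → 14³ + 1³ + 0³ = 2745
2745 = (10,11,9)_16 → 10³ + 11³ + 9³ = 3060
3060 = (11,15,4)_16 → 11³ + 15³ + 4³ = 4770
4770 = (1,2,10,2)_16 → 1³ + 2³ + 10³ + 2³ = 1017
1017 = (3,15,9)_16 → 3³ + 15³ + 9³ = 4131
4131 = (1,0,2,3)_16 → 1³ + 0³ + 2³ + 3³ = 36
36 = (2,4)_16 → 2³ + 4³ = 72
72 = (4,8)_16 → 4³ + 8³ = 576
576 = (2,4,0)_16 → 2³ + 4³ + 0³ = 72  — 72 already appeared earlier.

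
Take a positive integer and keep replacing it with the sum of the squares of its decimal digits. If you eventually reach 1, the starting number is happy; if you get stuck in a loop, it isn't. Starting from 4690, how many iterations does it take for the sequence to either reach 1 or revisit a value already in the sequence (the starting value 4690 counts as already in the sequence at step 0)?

6

4690 → 4² + 6² + 9² + 0² = 133
133 → 1² + 3² + 3² = 19
19 → 1² + 9² = 82
82 → 8² + 2² = 68
68 → 6² + 8² = 100
100 → 1² + 0² + 0² = 1  — reached 1.
That took 6 steps.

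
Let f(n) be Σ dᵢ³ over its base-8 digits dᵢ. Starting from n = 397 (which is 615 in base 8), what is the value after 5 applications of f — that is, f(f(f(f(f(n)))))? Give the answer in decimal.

152

397 = (6,1,5)_8 → 6³ + 1³ + 5³ = 216 + 1 + 125 = 342
342 = (5,2,6)_8 → 5³ + 2³ + 6³ = 125 + 8 + 216 = 349
349 = (5,3,5)_8 → 5³ + 3³ + 5³ = 125 + 27 + 125 = 277
277 = (4,2,5)_8 → 4³ + 2³ + 5³ = 64 + 8 + 125 = 197
197 = (3,0,5)_8 → 3³ + 0³ + 5³ = 27 + 0 + 125 = 152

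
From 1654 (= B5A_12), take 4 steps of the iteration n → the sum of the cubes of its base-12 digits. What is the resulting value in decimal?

190

1654 = (11,5,10)_12 → 11³ + 5³ + 10³ = 2456
2456 = (1,5,0,8)_12 → 1³ + 5³ + 0³ + 8³ = 638
638 = (4,5,2)_12 → 4³ + 5³ + 2³ = 197
197 = (1,4,5)_12 → 1³ + 4³ + 5³ = 190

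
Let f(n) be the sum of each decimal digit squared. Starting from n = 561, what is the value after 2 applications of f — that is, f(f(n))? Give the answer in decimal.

40

561 → 5² + 6² + 1² = 62
62 → 6² + 2² = 40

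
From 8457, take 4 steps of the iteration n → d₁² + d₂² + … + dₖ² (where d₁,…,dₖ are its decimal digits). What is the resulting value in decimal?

8457 → 8² + 4² + 5² + 7² = 64 + 16 + 25 + 49 = 154
154 → 1² + 5² + 4² = 1 + 25 + 16 = 42
42 → 4² + 2² = 16 + 4 = 20
20 → 2² + 0² = 4 + 0 = 4

4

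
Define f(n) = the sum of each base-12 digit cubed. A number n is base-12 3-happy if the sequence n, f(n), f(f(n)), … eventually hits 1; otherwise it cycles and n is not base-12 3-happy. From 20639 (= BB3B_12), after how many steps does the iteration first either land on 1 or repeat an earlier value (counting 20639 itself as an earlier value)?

20639 = (11,11,3,11)_12 → 11³ + 11³ + 3³ + 11³ = 1331 + 1331 + 27 + 1331 = 4020
4020 = (2,3,11,0)_12 → 2³ + 3³ + 11³ + 0³ = 8 + 27 + 1331 + 0 = 1366
1366 = (9,5,10)_12 → 9³ + 5³ + 10³ = 729 + 125 + 1000 = 1854
1854 = (1,0,10,6)_12 → 1³ + 0³ + 10³ + 6³ = 1 + 0 + 1000 + 216 = 1217
1217 = (8,5,5)_12 → 8³ + 5³ + 5³ = 512 + 125 + 125 = 762
762 = (5,3,6)_12 → 5³ + 3³ + 6³ = 125 + 27 + 216 = 368
368 = (2,6,8)_12 → 2³ + 6³ + 8³ = 8 + 216 + 512 = 736
736 = (5,1,4)_12 → 5³ + 1³ + 4³ = 125 + 1 + 64 = 190
190 = (1,3,10)_12 → 1³ + 3³ + 10³ = 1 + 27 + 1000 = 1028
1028 = (7,1,8)_12 → 7³ + 1³ + 8³ = 343 + 1 + 512 = 856
856 = (5,11,4)_12 → 5³ + 11³ + 4³ = 125 + 1331 + 64 = 1520
1520 = (10,6,8)_12 → 10³ + 6³ + 8³ = 1000 + 216 + 512 = 1728
1728 = (1,0,0,0)_12 → 1³ + 0³ + 0³ + 0³ = 1 + 0 + 0 + 0 = 1  — reached 1.
That took 13 steps.

13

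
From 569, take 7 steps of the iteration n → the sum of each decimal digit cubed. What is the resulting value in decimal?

569 → 5³ + 6³ + 9³ = 1070
1070 → 1³ + 0³ + 7³ + 0³ = 344
344 → 3³ + 4³ + 4³ = 155
155 → 1³ + 5³ + 5³ = 251
251 → 2³ + 5³ + 1³ = 134
134 → 1³ + 3³ + 4³ = 92
92 → 9³ + 2³ = 737

737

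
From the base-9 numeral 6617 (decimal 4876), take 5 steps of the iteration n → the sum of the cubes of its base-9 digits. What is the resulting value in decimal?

470

4876 = (6,6,1,7)_9 → 6³ + 6³ + 1³ + 7³ = 776
776 = (1,0,5,2)_9 → 1³ + 0³ + 5³ + 2³ = 134
134 = (1,5,8)_9 → 1³ + 5³ + 8³ = 638
638 = (7,7,8)_9 → 7³ + 7³ + 8³ = 1198
1198 = (1,5,7,1)_9 → 1³ + 5³ + 7³ + 1³ = 470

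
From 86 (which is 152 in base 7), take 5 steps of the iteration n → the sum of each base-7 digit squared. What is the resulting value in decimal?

86 = (1,5,2)_7 → 1² + 5² + 2² = 30
30 = (4,2)_7 → 4² + 2² = 20
20 = (2,6)_7 → 2² + 6² = 40
40 = (5,5)_7 → 5² + 5² = 50
50 = (1,0,1)_7 → 1² + 0² + 1² = 2

2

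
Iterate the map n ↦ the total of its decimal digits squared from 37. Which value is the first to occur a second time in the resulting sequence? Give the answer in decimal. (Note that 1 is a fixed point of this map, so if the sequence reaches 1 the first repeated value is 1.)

37 → 58
58 → 89
89 → 145
145 → 42
42 → 20
20 → 4
4 → 16
16 → 37  — 37 already appeared earlier.

37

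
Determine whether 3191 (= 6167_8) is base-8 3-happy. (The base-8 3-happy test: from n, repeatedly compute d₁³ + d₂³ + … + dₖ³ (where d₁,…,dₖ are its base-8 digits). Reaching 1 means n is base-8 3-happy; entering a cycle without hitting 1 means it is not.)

3191 = (6,1,6,7)_8 → 6³ + 1³ + 6³ + 7³ = 216 + 1 + 216 + 343 = 776
776 = (1,4,1,0)_8 → 1³ + 4³ + 1³ + 0³ = 1 + 64 + 1 + 0 = 66
66 = (1,0,2)_8 → 1³ + 0³ + 2³ = 1 + 0 + 8 = 9
9 = (1,1)_8 → 1³ + 1³ = 1 + 1 = 2
2 = (2)_8 → 2³ = 8
8 = (1,0)_8 → 1³ + 0³ = 1 + 0 = 1  — reached 1.

base-8 3-happy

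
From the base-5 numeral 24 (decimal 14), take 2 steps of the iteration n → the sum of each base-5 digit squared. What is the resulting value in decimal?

16

14 = (2,4)_5 → 20
20 = (4,0)_5 → 16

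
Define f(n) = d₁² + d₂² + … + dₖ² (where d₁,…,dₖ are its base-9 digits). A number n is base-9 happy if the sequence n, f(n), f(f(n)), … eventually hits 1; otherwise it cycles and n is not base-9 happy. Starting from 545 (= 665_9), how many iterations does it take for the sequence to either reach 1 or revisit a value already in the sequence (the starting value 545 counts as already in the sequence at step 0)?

545 = (6,6,5)_9 → 6² + 6² + 5² = 36 + 36 + 25 = 97
97 = (1,1,7)_9 → 1² + 1² + 7² = 1 + 1 + 49 = 51
51 = (5,6)_9 → 5² + 6² = 25 + 36 = 61
61 = (6,7)_9 → 6² + 7² = 36 + 49 = 85
85 = (1,0,4)_9 → 1² + 0² + 4² = 1 + 0 + 16 = 17
17 = (1,8)_9 → 1² + 8² = 1 + 64 = 65
65 = (7,2)_9 → 7² + 2² = 49 + 4 = 53
53 = (5,8)_9 → 5² + 8² = 25 + 64 = 89
89 = (1,0,8)_9 → 1² + 0² + 8² = 1 + 0 + 64 = 65  — 65 repeats.
That took 9 steps.

9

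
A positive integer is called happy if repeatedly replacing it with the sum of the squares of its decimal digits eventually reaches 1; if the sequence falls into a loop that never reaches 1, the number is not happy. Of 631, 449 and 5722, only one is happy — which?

631: 631 → 46 → 52 → 29 → 85 → 89 → 145 → 42 → 20 → 4 → 16 → 37 → 58 → 89  — repeats 89 (not happy)
449: 449 → 113 → 11 → 2 → 4 → 16 → 37 → 58 → 89 → 145 → 42 → 20 → 4  — repeats 4 (not happy)
5722: 5722 → 82 → 68 → 100 → 1  — reaches 1 (happy)

5722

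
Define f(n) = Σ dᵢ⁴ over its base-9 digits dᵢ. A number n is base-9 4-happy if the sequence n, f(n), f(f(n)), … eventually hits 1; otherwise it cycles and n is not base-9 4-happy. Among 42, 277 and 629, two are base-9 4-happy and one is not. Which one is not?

42

42: 42 → 1552 → 274 → 418 → 882 → 4098 → 1956 → 1394 → 8194 → 290 → 722 → 8208 → 114 → 1378 → 4098  — repeats 4098 (not base-9 4-happy)
277: 277 → 2563 → 3363 → 2433 → 243 → 81 → 1  — reaches 1 (base-9 4-happy)
629: 629 → 7793 → 5395 → 3363 → 2433 → 243 → 81 → 1  — reaches 1 (base-9 4-happy)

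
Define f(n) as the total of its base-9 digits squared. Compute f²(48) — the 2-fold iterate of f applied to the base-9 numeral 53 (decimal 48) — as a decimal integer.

58

48 = (5,3)_9 → 34
34 = (3,7)_9 → 58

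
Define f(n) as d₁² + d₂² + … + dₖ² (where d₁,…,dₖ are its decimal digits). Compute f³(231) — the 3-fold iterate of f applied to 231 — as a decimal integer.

50

231 → 2² + 3² + 1² = 4 + 9 + 1 = 14
14 → 1² + 4² = 1 + 16 = 17
17 → 1² + 7² = 1 + 49 = 50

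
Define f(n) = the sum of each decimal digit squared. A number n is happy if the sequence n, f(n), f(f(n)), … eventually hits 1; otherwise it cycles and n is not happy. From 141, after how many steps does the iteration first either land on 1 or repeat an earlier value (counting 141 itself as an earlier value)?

12

141 → 18
18 → 65
65 → 61
61 → 37
37 → 58
58 → 89
89 → 145
145 → 42
42 → 20
20 → 4
4 → 16
16 → 37  — 37 repeats.
That took 12 steps.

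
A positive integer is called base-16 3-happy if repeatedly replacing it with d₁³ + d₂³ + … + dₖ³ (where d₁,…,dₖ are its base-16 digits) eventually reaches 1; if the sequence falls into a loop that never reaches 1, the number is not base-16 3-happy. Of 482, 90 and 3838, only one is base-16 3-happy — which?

482: 482 → 2753 → 2729 → 2729  — repeats 2729 (not base-16 3-happy)
90: 90 → 1125 → 405 → 855 → 495 → 6120 → 3600 → 2745 → 3060 → 4770 → 1017 → 4131 → 36 → 72 → 576 → 72  — repeats 72 (not base-16 3-happy)
3838: 3838 → 8863 → 4120 → 514 → 16 → 1  — reaches 1 (base-16 3-happy)

3838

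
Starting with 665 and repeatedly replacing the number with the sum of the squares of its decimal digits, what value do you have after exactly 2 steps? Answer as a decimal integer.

665 → 6² + 6² + 5² = 36 + 36 + 25 = 97
97 → 9² + 7² = 81 + 49 = 130

130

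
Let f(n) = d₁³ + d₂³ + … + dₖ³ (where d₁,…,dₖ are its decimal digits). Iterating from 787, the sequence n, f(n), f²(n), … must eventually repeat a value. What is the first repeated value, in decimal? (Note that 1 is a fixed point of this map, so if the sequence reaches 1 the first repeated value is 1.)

1

787 → 1198
1198 → 1243
1243 → 100
100 → 1  — reached the fixed point 1.
1 → 1, so 1 is the first repeated value.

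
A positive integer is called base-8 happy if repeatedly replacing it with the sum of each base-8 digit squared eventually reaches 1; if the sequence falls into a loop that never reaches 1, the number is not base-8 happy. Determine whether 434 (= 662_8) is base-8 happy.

base-8 happy

434 = (6,6,2)_8 → 6² + 6² + 2² = 76
76 = (1,1,4)_8 → 1² + 1² + 4² = 18
18 = (2,2)_8 → 2² + 2² = 8
8 = (1,0)_8 → 1² + 0² = 1  — reached 1.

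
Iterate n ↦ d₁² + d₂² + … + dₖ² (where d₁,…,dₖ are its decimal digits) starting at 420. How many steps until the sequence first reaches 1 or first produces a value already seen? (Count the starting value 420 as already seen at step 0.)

420 → 4² + 2² + 0² = 20
20 → 2² + 0² = 4
4 → 4² = 16
16 → 1² + 6² = 37
37 → 3² + 7² = 58
58 → 5² + 8² = 89
89 → 8² + 9² = 145
145 → 1² + 4² + 5² = 42
42 → 4² + 2² = 20  — 20 repeats.
That took 9 steps.

9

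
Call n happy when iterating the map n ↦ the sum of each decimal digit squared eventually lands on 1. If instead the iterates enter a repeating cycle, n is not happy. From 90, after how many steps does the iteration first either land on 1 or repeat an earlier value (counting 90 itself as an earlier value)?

12

90 → 9² + 0² = 81 + 0 = 81
81 → 8² + 1² = 64 + 1 = 65
65 → 6² + 5² = 36 + 25 = 61
61 → 6² + 1² = 36 + 1 = 37
37 → 3² + 7² = 9 + 49 = 58
58 → 5² + 8² = 25 + 64 = 89
89 → 8² + 9² = 64 + 81 = 145
145 → 1² + 4² + 5² = 1 + 16 + 25 = 42
42 → 4² + 2² = 16 + 4 = 20
20 → 2² + 0² = 4 + 0 = 4
4 → 4² = 16
16 → 1² + 6² = 1 + 36 = 37  — 37 repeats.
That took 12 steps.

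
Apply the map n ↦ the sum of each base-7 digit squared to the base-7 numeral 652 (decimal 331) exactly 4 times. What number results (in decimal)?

25

331 = (6,5,2)_7 → 65
65 = (1,2,2)_7 → 9
9 = (1,2)_7 → 5
5 = (5)_7 → 25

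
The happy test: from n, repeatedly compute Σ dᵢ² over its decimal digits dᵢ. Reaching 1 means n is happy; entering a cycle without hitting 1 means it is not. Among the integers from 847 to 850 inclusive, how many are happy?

1

847: 847 → 129 → 86 → 100 → 1  — happy
848: 848 → 144 → 33 → 18 → 65 → 61 → 37 → 58 → 89 → 145 → 42 → 20 → 4 → 16 → 37  — not happy
849: 849 → 161 → 38 → 73 → 58 → 89 → 145 → 42 → 20 → 4 → 16 → 37 → 58  — not happy
850: 850 → 89 → 145 → 42 → 20 → 4 → 16 → 37 → 58 → 89  — not happy
happy: 847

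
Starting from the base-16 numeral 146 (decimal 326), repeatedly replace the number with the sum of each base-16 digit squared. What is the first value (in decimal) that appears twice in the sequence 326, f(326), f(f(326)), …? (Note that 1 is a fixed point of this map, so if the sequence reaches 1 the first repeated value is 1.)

326 = (1,4,6)_16 → 1² + 4² + 6² = 53
53 = (3,5)_16 → 3² + 5² = 34
34 = (2,2)_16 → 2² + 2² = 8
8 = (8)_16 → 8² = 64
64 = (4,0)_16 → 4² + 0² = 16
16 = (1,0)_16 → 1² + 0² = 1  — reached the fixed point 1.
1 → 1, so 1 is the first repeated value.

1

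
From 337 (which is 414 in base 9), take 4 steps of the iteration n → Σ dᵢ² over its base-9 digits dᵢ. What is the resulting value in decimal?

53

337 = (4,1,4)_9 → 4² + 1² + 4² = 16 + 1 + 16 = 33
33 = (3,6)_9 → 3² + 6² = 9 + 36 = 45
45 = (5,0)_9 → 5² + 0² = 25 + 0 = 25
25 = (2,7)_9 → 2² + 7² = 4 + 49 = 53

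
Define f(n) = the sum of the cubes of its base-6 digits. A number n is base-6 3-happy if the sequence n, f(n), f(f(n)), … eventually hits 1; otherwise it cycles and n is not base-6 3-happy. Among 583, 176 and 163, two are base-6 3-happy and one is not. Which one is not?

583

583: 583 → 74 → 16 → 72 → 8 → 9 → 28 → 128 → 62 → 73 → 9  — repeats 9 (not base-6 3-happy)
176: 176 → 197 → 258 → 3 → 27 → 91 → 36 → 1  — reaches 1 (base-6 3-happy)
163: 163 → 92 → 43 → 3 → 27 → 91 → 36 → 1  — reaches 1 (base-6 3-happy)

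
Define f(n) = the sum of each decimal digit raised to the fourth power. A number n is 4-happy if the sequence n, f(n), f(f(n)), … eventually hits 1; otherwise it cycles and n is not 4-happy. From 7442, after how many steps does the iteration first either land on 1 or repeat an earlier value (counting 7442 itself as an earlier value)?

7442 → 2929
2929 → 13154
13154 → 964
964 → 8113
8113 → 4179
4179 → 9219
9219 → 13139
13139 → 6725
6725 → 4338
4338 → 4514
4514 → 1138
1138 → 4179  — 4179 repeats.
That took 12 steps.

12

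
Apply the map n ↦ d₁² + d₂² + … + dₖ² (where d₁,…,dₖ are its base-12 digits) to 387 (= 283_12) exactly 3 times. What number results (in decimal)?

387 = (2,8,3)_12 → 2² + 8² + 3² = 77
77 = (6,5)_12 → 6² + 5² = 61
61 = (5,1)_12 → 5² + 1² = 26

26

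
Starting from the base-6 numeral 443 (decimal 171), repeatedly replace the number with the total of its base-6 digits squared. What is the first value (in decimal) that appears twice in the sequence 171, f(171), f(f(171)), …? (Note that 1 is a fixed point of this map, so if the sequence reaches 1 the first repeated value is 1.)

41

171 = (4,4,3)_6 → 4² + 4² + 3² = 41
41 = (1,0,5)_6 → 1² + 0² + 5² = 26
26 = (4,2)_6 → 4² + 2² = 20
20 = (3,2)_6 → 3² + 2² = 13
13 = (2,1)_6 → 2² + 1² = 5
5 = (5)_6 → 5² = 25
25 = (4,1)_6 → 4² + 1² = 17
17 = (2,5)_6 → 2² + 5² = 29
29 = (4,5)_6 → 4² + 5² = 41  — 41 already appeared earlier.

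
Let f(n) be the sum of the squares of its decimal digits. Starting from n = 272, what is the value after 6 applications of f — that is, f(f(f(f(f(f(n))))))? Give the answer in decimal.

272 → 2² + 7² + 2² = 57
57 → 5² + 7² = 74
74 → 7² + 4² = 65
65 → 6² + 5² = 61
61 → 6² + 1² = 37
37 → 3² + 7² = 58

58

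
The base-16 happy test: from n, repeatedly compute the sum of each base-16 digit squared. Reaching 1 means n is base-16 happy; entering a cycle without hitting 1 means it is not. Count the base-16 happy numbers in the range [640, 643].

640: 640 → 68 → 32 → 4 → 16 → 1  — base-16 happy
641: 641 → 69 → 41 → 85 → 50 → 13 → 169 → 181 → 146 → 85  — not base-16 happy
642: 642 → 72 → 80 → 25 → 82 → 29 → 170 → 200 → 208 → 169 → 181 → 146 → 85 → 50 → 13 → 169  — not base-16 happy
643: 643 → 77 → 185 → 202 → 244 → 241 → 226 → 200 → 208 → 169 → 181 → 146 → 85 → 50 → 13 → 169  — not base-16 happy
base-16 happy: 640

1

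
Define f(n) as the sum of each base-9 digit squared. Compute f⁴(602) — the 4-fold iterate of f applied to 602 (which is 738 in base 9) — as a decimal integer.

602 = (7,3,8)_9 → 7² + 3² + 8² = 49 + 9 + 64 = 122
122 = (1,4,5)_9 → 1² + 4² + 5² = 1 + 16 + 25 = 42
42 = (4,6)_9 → 4² + 6² = 16 + 36 = 52
52 = (5,7)_9 → 5² + 7² = 25 + 49 = 74

74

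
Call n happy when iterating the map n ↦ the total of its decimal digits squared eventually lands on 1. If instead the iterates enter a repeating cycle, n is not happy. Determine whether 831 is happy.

not happy

831 → 8² + 3² + 1² = 74
74 → 7² + 4² = 65
65 → 6² + 5² = 61
61 → 6² + 1² = 37
37 → 3² + 7² = 58
58 → 5² + 8² = 89
89 → 8² + 9² = 145
145 → 1² + 4² + 5² = 42
42 → 4² + 2² = 20
20 → 2² + 0² = 4
4 → 4² = 16
16 → 1² + 6² = 37  — 37 already seen; the sequence cycles without reaching 1.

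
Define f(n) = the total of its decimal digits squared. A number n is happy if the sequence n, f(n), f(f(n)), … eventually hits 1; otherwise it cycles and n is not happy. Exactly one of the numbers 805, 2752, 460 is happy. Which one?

805: 805 → 89 → 145 → 42 → 20 → 4 → 16 → 37 → 58 → 89  — repeats 89 (not happy)
2752: 2752 → 82 → 68 → 100 → 1  — reaches 1 (happy)
460: 460 → 52 → 29 → 85 → 89 → 145 → 42 → 20 → 4 → 16 → 37 → 58 → 89  — repeats 89 (not happy)

2752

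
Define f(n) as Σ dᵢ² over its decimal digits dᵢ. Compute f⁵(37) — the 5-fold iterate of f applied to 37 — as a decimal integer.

20

37 → 3² + 7² = 58
58 → 5² + 8² = 89
89 → 8² + 9² = 145
145 → 1² + 4² + 5² = 42
42 → 4² + 2² = 20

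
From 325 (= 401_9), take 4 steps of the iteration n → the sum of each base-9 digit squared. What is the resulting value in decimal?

325 = (4,0,1)_9 → 4² + 0² + 1² = 17
17 = (1,8)_9 → 1² + 8² = 65
65 = (7,2)_9 → 7² + 2² = 53
53 = (5,8)_9 → 5² + 8² = 89

89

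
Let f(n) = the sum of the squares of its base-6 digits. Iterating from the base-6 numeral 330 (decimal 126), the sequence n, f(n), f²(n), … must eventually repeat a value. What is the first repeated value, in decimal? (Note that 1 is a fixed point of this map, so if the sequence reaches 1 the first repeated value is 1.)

17

126 = (3,3,0)_6 → 3² + 3² + 0² = 9 + 9 + 0 = 18
18 = (3,0)_6 → 3² + 0² = 9 + 0 = 9
9 = (1,3)_6 → 1² + 3² = 1 + 9 = 10
10 = (1,4)_6 → 1² + 4² = 1 + 16 = 17
17 = (2,5)_6 → 2² + 5² = 4 + 25 = 29
29 = (4,5)_6 → 4² + 5² = 16 + 25 = 41
41 = (1,0,5)_6 → 1² + 0² + 5² = 1 + 0 + 25 = 26
26 = (4,2)_6 → 4² + 2² = 16 + 4 = 20
20 = (3,2)_6 → 3² + 2² = 9 + 4 = 13
13 = (2,1)_6 → 2² + 1² = 4 + 1 = 5
5 = (5)_6 → 5² = 25
25 = (4,1)_6 → 4² + 1² = 16 + 1 = 17  — 17 already appeared earlier.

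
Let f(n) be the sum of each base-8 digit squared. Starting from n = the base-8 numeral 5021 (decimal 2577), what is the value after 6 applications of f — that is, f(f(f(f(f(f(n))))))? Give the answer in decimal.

2577 = (5,0,2,1)_8 → 5² + 0² + 2² + 1² = 30
30 = (3,6)_8 → 3² + 6² = 45
45 = (5,5)_8 → 5² + 5² = 50
50 = (6,2)_8 → 6² + 2² = 40
40 = (5,0)_8 → 5² + 0² = 25
25 = (3,1)_8 → 3² + 1² = 10

10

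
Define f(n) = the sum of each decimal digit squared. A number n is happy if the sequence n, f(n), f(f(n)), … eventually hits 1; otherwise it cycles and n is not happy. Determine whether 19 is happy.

happy

19 → 1² + 9² = 1 + 81 = 82
82 → 8² + 2² = 64 + 4 = 68
68 → 6² + 8² = 36 + 64 = 100
100 → 1² + 0² + 0² = 1 + 0 + 0 = 1  — reached 1.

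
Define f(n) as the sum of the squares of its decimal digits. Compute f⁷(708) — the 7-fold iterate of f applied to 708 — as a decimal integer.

708 → 113
113 → 11
11 → 2
2 → 4
4 → 16
16 → 37
37 → 58

58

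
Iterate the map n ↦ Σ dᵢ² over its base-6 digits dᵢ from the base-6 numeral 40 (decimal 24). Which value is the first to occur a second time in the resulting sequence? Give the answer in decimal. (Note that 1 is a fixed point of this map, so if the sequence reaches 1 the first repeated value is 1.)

20

24 = (4,0)_6 → 16
16 = (2,4)_6 → 20
20 = (3,2)_6 → 13
13 = (2,1)_6 → 5
5 = (5)_6 → 25
25 = (4,1)_6 → 17
17 = (2,5)_6 → 29
29 = (4,5)_6 → 41
41 = (1,0,5)_6 → 26
26 = (4,2)_6 → 20  — 20 already appeared earlier.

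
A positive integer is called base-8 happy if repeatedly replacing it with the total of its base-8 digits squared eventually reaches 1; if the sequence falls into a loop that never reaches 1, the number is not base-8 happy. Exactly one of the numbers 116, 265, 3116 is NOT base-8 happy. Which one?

116: 116 → 53 → 61 → 74 → 6 → 36 → 32 → 16 → 4 → 16  — repeats 16 (not base-8 happy)
265: 265 → 18 → 8 → 1  — reaches 1 (base-8 happy)
3116: 3116 → 77 → 27 → 18 → 8 → 1  — reaches 1 (base-8 happy)

116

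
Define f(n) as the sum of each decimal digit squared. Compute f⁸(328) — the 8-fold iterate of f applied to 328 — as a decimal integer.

37

328 → 3² + 2² + 8² = 9 + 4 + 64 = 77
77 → 7² + 7² = 49 + 49 = 98
98 → 9² + 8² = 81 + 64 = 145
145 → 1² + 4² + 5² = 1 + 16 + 25 = 42
42 → 4² + 2² = 16 + 4 = 20
20 → 2² + 0² = 4 + 0 = 4
4 → 4² = 16
16 → 1² + 6² = 1 + 36 = 37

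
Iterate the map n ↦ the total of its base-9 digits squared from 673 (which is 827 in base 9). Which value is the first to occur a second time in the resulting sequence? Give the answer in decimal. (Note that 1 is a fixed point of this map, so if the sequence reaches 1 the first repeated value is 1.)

65

673 = (8,2,7)_9 → 8² + 2² + 7² = 117
117 = (1,4,0)_9 → 1² + 4² + 0² = 17
17 = (1,8)_9 → 1² + 8² = 65
65 = (7,2)_9 → 7² + 2² = 53
53 = (5,8)_9 → 5² + 8² = 89
89 = (1,0,8)_9 → 1² + 0² + 8² = 65  — 65 already appeared earlier.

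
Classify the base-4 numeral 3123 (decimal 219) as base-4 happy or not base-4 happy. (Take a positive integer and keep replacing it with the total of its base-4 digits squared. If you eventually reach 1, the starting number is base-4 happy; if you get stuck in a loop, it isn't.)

219 = (3,1,2,3)_4 → 3² + 1² + 2² + 3² = 23
23 = (1,1,3)_4 → 1² + 1² + 3² = 11
11 = (2,3)_4 → 2² + 3² = 13
13 = (3,1)_4 → 3² + 1² = 10
10 = (2,2)_4 → 2² + 2² = 8
8 = (2,0)_4 → 2² + 0² = 4
4 = (1,0)_4 → 1² + 0² = 1  — reached 1.

base-4 happy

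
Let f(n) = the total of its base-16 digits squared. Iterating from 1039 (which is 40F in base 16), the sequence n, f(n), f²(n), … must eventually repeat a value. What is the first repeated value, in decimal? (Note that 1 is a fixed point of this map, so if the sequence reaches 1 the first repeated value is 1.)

169

1039 = (4,0,15)_16 → 241
241 = (15,1)_16 → 226
226 = (14,2)_16 → 200
200 = (12,8)_16 → 208
208 = (13,0)_16 → 169
169 = (10,9)_16 → 181
181 = (11,5)_16 → 146
146 = (9,2)_16 → 85
85 = (5,5)_16 → 50
50 = (3,2)_16 → 13
13 = (13)_16 → 169  — 169 already appeared earlier.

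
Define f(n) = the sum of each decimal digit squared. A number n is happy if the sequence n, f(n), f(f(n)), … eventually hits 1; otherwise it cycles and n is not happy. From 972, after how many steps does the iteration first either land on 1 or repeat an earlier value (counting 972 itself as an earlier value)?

12

972 → 9² + 7² + 2² = 81 + 49 + 4 = 134
134 → 1² + 3² + 4² = 1 + 9 + 16 = 26
26 → 2² + 6² = 4 + 36 = 40
40 → 4² + 0² = 16 + 0 = 16
16 → 1² + 6² = 1 + 36 = 37
37 → 3² + 7² = 9 + 49 = 58
58 → 5² + 8² = 25 + 64 = 89
89 → 8² + 9² = 64 + 81 = 145
145 → 1² + 4² + 5² = 1 + 16 + 25 = 42
42 → 4² + 2² = 16 + 4 = 20
20 → 2² + 0² = 4 + 0 = 4
4 → 4² = 16  — 16 repeats.
That took 12 steps.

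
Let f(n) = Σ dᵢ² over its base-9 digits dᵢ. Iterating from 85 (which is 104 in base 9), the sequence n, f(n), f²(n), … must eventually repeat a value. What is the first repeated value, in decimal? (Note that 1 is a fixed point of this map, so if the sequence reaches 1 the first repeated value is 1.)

65

85 = (1,0,4)_9 → 1² + 0² + 4² = 1 + 0 + 16 = 17
17 = (1,8)_9 → 1² + 8² = 1 + 64 = 65
65 = (7,2)_9 → 7² + 2² = 49 + 4 = 53
53 = (5,8)_9 → 5² + 8² = 25 + 64 = 89
89 = (1,0,8)_9 → 1² + 0² + 8² = 1 + 0 + 64 = 65  — 65 already appeared earlier.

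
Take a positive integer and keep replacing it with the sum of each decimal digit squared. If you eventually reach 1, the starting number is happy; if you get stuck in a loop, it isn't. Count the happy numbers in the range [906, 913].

906: 906 → 117 → 51 → 26 → 40 → 16 → 37 → 58 → 89 → 145 → 42 → 20 → 4 → 16  (repeats 16)
907: 907 → 130 → 10 → 1  (reaches 1)
908: 908 → 145 → 42 → 20 → 4 → 16 → 37 → 58 → 89 → 145  (repeats 145)
909: 909 → 162 → 41 → 17 → 50 → 25 → 29 → 85 → 89 → 145 → 42 → 20 → 4 → 16 → 37 → 58 → 89  (repeats 89)
910: 910 → 82 → 68 → 100 → 1  (reaches 1)
911: 911 → 83 → 73 → 58 → 89 → 145 → 42 → 20 → 4 → 16 → 37 → 58  (repeats 58)
912: 912 → 86 → 100 → 1  (reaches 1)
913: 913 → 91 → 82 → 68 → 100 → 1  (reaches 1)
happy: 907, 910, 912, 913

4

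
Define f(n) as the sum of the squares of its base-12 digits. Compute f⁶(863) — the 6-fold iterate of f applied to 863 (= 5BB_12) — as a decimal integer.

863 = (5,11,11)_12 → 5² + 11² + 11² = 267
267 = (1,10,3)_12 → 1² + 10² + 3² = 110
110 = (9,2)_12 → 9² + 2² = 85
85 = (7,1)_12 → 7² + 1² = 50
50 = (4,2)_12 → 4² + 2² = 20
20 = (1,8)_12 → 1² + 8² = 65

65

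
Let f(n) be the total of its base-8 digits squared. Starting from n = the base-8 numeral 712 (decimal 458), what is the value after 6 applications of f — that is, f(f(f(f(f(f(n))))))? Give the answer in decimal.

458 = (7,1,2)_8 → 7² + 1² + 2² = 49 + 1 + 4 = 54
54 = (6,6)_8 → 6² + 6² = 36 + 36 = 72
72 = (1,1,0)_8 → 1² + 1² + 0² = 1 + 1 + 0 = 2
2 = (2)_8 → 2² = 4
4 = (4)_8 → 4² = 16
16 = (2,0)_8 → 2² + 0² = 4 + 0 = 4

4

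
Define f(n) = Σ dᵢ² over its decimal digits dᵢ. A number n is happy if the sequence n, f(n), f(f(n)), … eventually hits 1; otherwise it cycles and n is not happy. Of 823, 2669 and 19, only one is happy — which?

19

823: 823 → 77 → 98 → 145 → 42 → 20 → 4 → 16 → 37 → 58 → 89 → 145  — repeats 145 (not happy)
2669: 2669 → 157 → 75 → 74 → 65 → 61 → 37 → 58 → 89 → 145 → 42 → 20 → 4 → 16 → 37  — repeats 37 (not happy)
19: 19 → 82 → 68 → 100 → 1  — reaches 1 (happy)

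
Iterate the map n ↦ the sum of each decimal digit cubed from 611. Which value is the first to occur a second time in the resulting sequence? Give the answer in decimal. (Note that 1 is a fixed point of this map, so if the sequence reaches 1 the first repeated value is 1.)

611 → 6³ + 1³ + 1³ = 216 + 1 + 1 = 218
218 → 2³ + 1³ + 8³ = 8 + 1 + 512 = 521
521 → 5³ + 2³ + 1³ = 125 + 8 + 1 = 134
134 → 1³ + 3³ + 4³ = 1 + 27 + 64 = 92
92 → 9³ + 2³ = 729 + 8 = 737
737 → 7³ + 3³ + 7³ = 343 + 27 + 343 = 713
713 → 7³ + 1³ + 3³ = 343 + 1 + 27 = 371
371 → 3³ + 7³ + 1³ = 27 + 343 + 1 = 371  — 371 already appeared earlier.

371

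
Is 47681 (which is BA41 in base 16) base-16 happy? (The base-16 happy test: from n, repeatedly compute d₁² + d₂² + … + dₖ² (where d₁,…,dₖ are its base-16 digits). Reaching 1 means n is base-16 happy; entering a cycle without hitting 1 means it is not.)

47681 = (11,10,4,1)_16 → 11² + 10² + 4² + 1² = 238
238 = (14,14)_16 → 14² + 14² = 392
392 = (1,8,8)_16 → 1² + 8² + 8² = 129
129 = (8,1)_16 → 8² + 1² = 65
65 = (4,1)_16 → 4² + 1² = 17
17 = (1,1)_16 → 1² + 1² = 2
2 = (2)_16 → 2² = 4
4 = (4)_16 → 4² = 16
16 = (1,0)_16 → 1² + 0² = 1  — reached 1.

base-16 happy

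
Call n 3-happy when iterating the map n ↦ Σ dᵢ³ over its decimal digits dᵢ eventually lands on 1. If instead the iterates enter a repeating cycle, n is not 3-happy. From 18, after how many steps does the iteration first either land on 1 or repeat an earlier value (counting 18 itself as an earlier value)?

3

18 → 1³ + 8³ = 513
513 → 5³ + 1³ + 3³ = 153
153 → 1³ + 5³ + 3³ = 153  — 153 repeats.
That took 3 steps.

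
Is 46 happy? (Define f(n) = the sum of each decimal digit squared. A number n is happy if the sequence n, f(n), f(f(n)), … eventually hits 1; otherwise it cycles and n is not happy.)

46 → 52
52 → 29
29 → 85
85 → 89
89 → 145
145 → 42
42 → 20
20 → 4
4 → 16
16 → 37
37 → 58
58 → 89  — 89 already seen; the sequence cycles without reaching 1.

not happy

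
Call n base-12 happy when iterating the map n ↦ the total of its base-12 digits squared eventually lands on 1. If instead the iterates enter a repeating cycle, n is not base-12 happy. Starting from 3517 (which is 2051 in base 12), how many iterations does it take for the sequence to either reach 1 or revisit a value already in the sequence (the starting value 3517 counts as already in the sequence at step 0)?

3517 = (2,0,5,1)_12 → 2² + 0² + 5² + 1² = 4 + 0 + 25 + 1 = 30
30 = (2,6)_12 → 2² + 6² = 4 + 36 = 40
40 = (3,4)_12 → 3² + 4² = 9 + 16 = 25
25 = (2,1)_12 → 2² + 1² = 4 + 1 = 5
5 = (5)_12 → 5² = 25  — 25 repeats.
That took 5 steps.

5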